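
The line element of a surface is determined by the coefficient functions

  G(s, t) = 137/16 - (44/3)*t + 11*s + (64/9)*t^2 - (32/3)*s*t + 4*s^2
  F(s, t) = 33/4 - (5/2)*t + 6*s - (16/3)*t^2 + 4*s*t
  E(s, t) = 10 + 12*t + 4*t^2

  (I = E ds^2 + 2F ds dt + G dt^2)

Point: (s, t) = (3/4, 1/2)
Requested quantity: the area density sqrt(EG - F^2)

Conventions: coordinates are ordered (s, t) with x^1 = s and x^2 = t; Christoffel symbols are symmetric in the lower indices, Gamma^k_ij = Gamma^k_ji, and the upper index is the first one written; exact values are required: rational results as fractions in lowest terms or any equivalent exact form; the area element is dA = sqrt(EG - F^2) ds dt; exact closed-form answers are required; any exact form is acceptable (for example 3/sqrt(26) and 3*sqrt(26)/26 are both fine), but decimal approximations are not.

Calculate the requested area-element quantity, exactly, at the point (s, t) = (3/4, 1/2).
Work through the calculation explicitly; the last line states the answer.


E = 17, F = 35/3, G = 1369/144; EG - F^2 = 3673/144

Answer: sqrt(EG - F^2) = sqrt(3673)/12


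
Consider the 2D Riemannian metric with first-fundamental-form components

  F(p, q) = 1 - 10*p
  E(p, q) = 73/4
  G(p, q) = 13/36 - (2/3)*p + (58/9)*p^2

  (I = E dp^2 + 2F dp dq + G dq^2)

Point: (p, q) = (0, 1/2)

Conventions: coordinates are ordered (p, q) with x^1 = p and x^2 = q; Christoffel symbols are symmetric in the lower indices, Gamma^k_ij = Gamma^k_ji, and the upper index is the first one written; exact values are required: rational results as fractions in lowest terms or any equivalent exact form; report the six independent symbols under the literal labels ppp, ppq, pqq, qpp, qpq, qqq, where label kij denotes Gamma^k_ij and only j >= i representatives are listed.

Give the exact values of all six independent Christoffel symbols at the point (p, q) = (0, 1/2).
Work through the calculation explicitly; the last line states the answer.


E = 73/4, F = 1, G = 13/36 at the point
E_p = 0, E_q = 0, F_p = -10, F_q = 0, G_p = -2/3, G_q = 0
EG - F^2 = 805/144;  g^inv = (144/805) * [[13/36, -1], [-1, 73/4]]
first-kind symbols [ij,l] = (1/2)(d_i g_jl + d_j g_il - d_l g_ij): [pp,p] = E_p/2 = 0, [pp,q] = F_p - E_q/2 = -10, [pq,p] = E_q/2 = 0, [pq,q] = G_p/2 = -1/3, [qq,p] = F_q - G_p/2 = 1/3, [qq,q] = G_q/2 = 0
Gamma^p_ij = (G*[ij,p] - F*[ij,q])/(EG - F^2), Gamma^q_ij = (E*[ij,q] - F*[ij,p])/(EG - F^2)

Answer: Gamma_ppp = 288/161, Gamma_ppq = 48/805, Gamma_pqq = 52/2415, Gamma_qpp = -5256/161, Gamma_qpq = -876/805, Gamma_qqq = -48/805


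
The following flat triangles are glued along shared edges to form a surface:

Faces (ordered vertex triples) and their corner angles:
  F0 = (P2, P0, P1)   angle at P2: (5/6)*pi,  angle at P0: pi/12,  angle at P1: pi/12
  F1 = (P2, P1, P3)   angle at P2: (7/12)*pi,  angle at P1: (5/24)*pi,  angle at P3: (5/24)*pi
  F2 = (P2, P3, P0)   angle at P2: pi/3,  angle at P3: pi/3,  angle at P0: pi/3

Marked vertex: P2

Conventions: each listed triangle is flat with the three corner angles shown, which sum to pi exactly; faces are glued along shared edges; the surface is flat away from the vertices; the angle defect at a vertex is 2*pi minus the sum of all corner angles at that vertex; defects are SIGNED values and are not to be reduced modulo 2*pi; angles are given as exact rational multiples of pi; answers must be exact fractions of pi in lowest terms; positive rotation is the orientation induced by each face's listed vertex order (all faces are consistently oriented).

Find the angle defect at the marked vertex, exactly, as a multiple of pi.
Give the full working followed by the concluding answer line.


Sum of corner angles at P2: (7/4)*pi
defect = 2*pi - (7/4)*pi

Answer: defect(P2) = pi/4


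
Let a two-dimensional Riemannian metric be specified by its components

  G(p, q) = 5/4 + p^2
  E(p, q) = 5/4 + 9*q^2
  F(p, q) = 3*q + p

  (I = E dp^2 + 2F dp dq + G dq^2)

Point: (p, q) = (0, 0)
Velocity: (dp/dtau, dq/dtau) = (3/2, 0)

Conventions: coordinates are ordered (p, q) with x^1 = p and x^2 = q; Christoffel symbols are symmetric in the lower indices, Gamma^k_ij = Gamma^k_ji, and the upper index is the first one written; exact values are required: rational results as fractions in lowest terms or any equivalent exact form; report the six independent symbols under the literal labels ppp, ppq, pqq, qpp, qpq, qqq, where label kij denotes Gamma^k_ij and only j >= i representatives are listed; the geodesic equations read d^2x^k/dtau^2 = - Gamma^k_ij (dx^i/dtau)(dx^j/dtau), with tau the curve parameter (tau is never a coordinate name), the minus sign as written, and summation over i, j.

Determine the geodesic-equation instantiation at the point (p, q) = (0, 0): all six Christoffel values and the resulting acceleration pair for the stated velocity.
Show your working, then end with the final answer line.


E = 5/4, F = 0, G = 5/4 at the point
E_p = 0, E_q = 0, F_p = 1, F_q = 3, G_p = 0, G_q = 0
EG - F^2 = 25/16;  g^inv = (16/25) * [[5/4, 0], [0, 5/4]]
first-kind symbols [ij,l] = (1/2)(d_i g_jl + d_j g_il - d_l g_ij): [pp,p] = E_p/2 = 0, [pp,q] = F_p - E_q/2 = 1, [pq,p] = E_q/2 = 0, [pq,q] = G_p/2 = 0, [qq,p] = F_q - G_p/2 = 3, [qq,q] = G_q/2 = 0
Gamma^p_ij = (G*[ij,p] - F*[ij,q])/(EG - F^2), Gamma^q_ij = (E*[ij,q] - F*[ij,p])/(EG - F^2)
Gamma_ppp = 0, Gamma_ppq = 0, Gamma_pqq = 12/5, Gamma_qpp = 4/5, Gamma_qpq = 0, Gamma_qqq = 0
d^2p/dtau^2 = -(Gamma_ppp*(3/2)^2 + 2*Gamma_ppq*(3/2)*(0) + Gamma_pqq*(0)^2) = 0
d^2q/dtau^2 = -(Gamma_qpp*(3/2)^2 + 2*Gamma_qpq*(3/2)*(0) + Gamma_qqq*(0)^2) = -9/5

Answer: Gamma_ppp = 0, Gamma_ppq = 0, Gamma_pqq = 12/5, Gamma_qpp = 4/5, Gamma_qpq = 0, Gamma_qqq = 0; accelerations (d^2p/dtau^2, d^2q/dtau^2) = (0, -9/5)


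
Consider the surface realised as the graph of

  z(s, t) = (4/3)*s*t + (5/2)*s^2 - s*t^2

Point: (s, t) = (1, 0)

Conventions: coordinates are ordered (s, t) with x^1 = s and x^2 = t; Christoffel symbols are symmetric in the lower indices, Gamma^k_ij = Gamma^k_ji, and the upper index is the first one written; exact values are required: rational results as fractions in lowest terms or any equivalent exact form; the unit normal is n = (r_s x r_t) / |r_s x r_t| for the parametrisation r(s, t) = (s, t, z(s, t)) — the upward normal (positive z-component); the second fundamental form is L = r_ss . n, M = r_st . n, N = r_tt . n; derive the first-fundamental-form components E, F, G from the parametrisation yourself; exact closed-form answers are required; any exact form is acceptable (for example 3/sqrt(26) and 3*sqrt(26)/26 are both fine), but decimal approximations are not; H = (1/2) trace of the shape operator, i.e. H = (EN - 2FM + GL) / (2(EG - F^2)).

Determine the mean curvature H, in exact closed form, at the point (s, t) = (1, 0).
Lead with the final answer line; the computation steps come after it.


Answer: H = -1509*sqrt(10)/25000

z_s = 5, z_t = 4/3, z_ss = 5, z_st = 4/3, z_tt = -2
E = 26, F = 20/3, G = 25/9; answer radicand W^2 = 250/9
unnormalised second-form numerators: l = 5, m = 4/3, n = -2; L = l/sqrt(250/9), and similarly M = m/sqrt(W^2), N = n/sqrt(W^2)
H = (E*n - 2*F*m + G*l) / (2*(EG - F^2)*sqrt(W^2)); E*n - 2*F*m + G*l = -503/9, EG - F^2 = 250/9, so H = (-503/500)/sqrt(250/9)


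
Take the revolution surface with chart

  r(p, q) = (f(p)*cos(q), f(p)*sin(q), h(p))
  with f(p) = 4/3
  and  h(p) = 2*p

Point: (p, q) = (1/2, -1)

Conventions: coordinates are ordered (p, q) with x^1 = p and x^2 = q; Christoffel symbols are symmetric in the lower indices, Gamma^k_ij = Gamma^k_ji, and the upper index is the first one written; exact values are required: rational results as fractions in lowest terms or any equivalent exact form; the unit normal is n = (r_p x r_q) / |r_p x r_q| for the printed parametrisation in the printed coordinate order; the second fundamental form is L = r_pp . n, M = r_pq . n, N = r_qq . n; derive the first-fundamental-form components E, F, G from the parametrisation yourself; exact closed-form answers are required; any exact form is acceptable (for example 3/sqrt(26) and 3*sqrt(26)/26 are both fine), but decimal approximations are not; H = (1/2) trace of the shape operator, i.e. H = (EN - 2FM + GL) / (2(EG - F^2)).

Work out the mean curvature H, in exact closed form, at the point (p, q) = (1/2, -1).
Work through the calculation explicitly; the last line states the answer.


f = 4/3, f' = 0, f'' = 0, h' = 2, h'' = 0
E = 4, F = 0, G = 16/9; answer radicand W^2 = 4
unnormalised second-form numerators: l = 0, m = 0, n = 8/3; L = l/sqrt(4), and similarly M = m/sqrt(W^2), N = n/sqrt(W^2)
H = (E*n - 2*F*m + G*l) / (2*(EG - F^2)*sqrt(W^2)); E*n - 2*F*m + G*l = 32/3, EG - F^2 = 64/9, so H = (3/4)/sqrt(4)

Answer: H = 3/8


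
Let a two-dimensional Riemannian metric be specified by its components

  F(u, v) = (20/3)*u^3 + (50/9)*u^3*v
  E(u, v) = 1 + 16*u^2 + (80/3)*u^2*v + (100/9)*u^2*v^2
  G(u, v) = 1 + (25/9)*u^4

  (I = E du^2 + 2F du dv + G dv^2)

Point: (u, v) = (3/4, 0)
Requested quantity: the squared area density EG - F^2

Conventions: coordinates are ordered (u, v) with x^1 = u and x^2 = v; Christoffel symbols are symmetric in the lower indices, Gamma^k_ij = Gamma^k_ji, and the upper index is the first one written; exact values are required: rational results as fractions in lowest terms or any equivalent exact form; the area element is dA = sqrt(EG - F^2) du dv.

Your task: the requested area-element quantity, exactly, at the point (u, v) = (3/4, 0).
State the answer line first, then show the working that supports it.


Answer: EG - F^2 = 2785/256

E = 10, F = 45/16, G = 481/256; EG - F^2 = 2785/256


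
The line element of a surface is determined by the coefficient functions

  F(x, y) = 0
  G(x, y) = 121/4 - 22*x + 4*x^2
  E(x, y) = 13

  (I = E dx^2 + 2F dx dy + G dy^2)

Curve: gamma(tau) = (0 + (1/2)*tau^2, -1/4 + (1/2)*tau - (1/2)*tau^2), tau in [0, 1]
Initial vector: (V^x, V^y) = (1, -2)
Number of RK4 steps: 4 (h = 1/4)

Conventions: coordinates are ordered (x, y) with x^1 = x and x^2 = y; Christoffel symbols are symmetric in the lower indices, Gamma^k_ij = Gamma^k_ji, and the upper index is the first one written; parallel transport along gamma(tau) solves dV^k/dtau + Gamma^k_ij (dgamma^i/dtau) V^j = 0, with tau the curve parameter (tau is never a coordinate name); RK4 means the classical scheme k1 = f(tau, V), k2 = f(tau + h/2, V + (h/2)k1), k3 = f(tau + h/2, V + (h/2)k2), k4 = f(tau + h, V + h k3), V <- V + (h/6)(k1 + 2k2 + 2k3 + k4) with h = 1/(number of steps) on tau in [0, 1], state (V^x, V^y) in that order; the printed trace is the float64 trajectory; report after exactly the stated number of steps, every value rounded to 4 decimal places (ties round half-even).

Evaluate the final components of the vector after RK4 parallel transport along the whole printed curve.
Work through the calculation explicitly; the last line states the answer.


gamma'(tau) = (tau, 1/2 - tau); f(tau, V)^k = -Gamma^k_ij(gamma(tau)) gamma'^i(tau) V^j; h = 1/4; intermediate values shown to 6 dp
curve data and Christoffel symbols at the stage parameters:
  tau = 0.000000: gamma = (0.000000, -0.250000), gamma' = (0.000000, 0.500000); Gamma_xxx = 0.000000, Gamma_xxy = 0.000000, Gamma_xyy = 0.846154, Gamma_yxx = 0.000000, Gamma_yxy = -0.363636, Gamma_yyy = 0.000000
  tau = 0.125000: gamma = (0.007812, -0.195312), gamma' = (0.125000, 0.375000); Gamma_xxx = 0.000000, Gamma_xxy = 0.000000, Gamma_xyy = 0.843750, Gamma_yxx = 0.000000, Gamma_yxy = -0.364672, Gamma_yyy = 0.000000
  tau = 0.250000: gamma = (0.031250, -0.156250), gamma' = (0.250000, 0.250000); Gamma_xxx = 0.000000, Gamma_xxy = 0.000000, Gamma_xyy = 0.836538, Gamma_yxx = 0.000000, Gamma_yxy = -0.367816, Gamma_yyy = 0.000000
  tau = 0.375000: gamma = (0.070312, -0.132812), gamma' = (0.375000, 0.125000); Gamma_xxx = 0.000000, Gamma_xxy = 0.000000, Gamma_xyy = 0.824519, Gamma_yxx = 0.000000, Gamma_yxy = -0.373178, Gamma_yyy = 0.000000
  tau = 0.500000: gamma = (0.125000, -0.125000), gamma' = (0.500000, 0.000000); Gamma_xxx = 0.000000, Gamma_xxy = 0.000000, Gamma_xyy = 0.807692, Gamma_yxx = 0.000000, Gamma_yxy = -0.380952, Gamma_yyy = 0.000000
  tau = 0.625000: gamma = (0.195312, -0.132812), gamma' = (0.625000, -0.125000); Gamma_xxx = 0.000000, Gamma_xxy = 0.000000, Gamma_xyy = 0.786058, Gamma_yxx = 0.000000, Gamma_yxy = -0.391437, Gamma_yyy = 0.000000
  tau = 0.750000: gamma = (0.281250, -0.156250), gamma' = (0.750000, -0.250000); Gamma_xxx = 0.000000, Gamma_xxy = 0.000000, Gamma_xyy = 0.759615, Gamma_yxx = 0.000000, Gamma_yxy = -0.405063, Gamma_yyy = 0.000000
  tau = 0.875000: gamma = (0.382812, -0.195312), gamma' = (0.875000, -0.375000); Gamma_xxx = 0.000000, Gamma_xxy = 0.000000, Gamma_xyy = 0.728365, Gamma_yxx = 0.000000, Gamma_yxy = -0.422442, Gamma_yyy = 0.000000
  tau = 1.000000: gamma = (0.500000, -0.250000), gamma' = (1.000000, -0.500000); Gamma_xxx = 0.000000, Gamma_xxy = 0.000000, Gamma_xyy = 0.692308, Gamma_yxx = 0.000000, Gamma_yxy = -0.444444, Gamma_yyy = 0.000000
step 0: V^x = 1.0000, V^y = -2.0000
step 1: k1 = (0.846154, 0.181818), k2 = (0.625621, 0.061084), k3 = (0.630397, 0.056626), k4 = (0.415309, -0.076160); V <- V + (h/6)(k1 + 2k2 + 2k3 + k4): V^x = 1.1572, V^y = -1.9858
step 2: k1 = (0.415297, -0.076189), k2 = (0.205647, -0.222824), k3 = (0.207536, -0.226612), k4 = (0.000000, -0.389036); V <- V + (h/6)(k1 + 2k2 + 2k3 + k4): V^x = 1.2090, V^y = -2.0426
step 3: k1 = (0.000000, -0.389072), k2 = (-0.205481, -0.570777), k3 = (-0.207713, -0.575077), k4 = (-0.415205, -0.781390); V <- V + (h/6)(k1 + 2k2 + 2k3 + k4): V^x = 1.1572, V^y = -2.1869
step 4: k1 = (-0.415297, -0.781558), k2 = (-0.624003, -1.019564), k3 = (-0.632129, -1.026429), k4 = (-0.845823, -1.308040); V <- V + (h/6)(k1 + 2k2 + 2k3 + k4): V^x = 1.0000, V^y = -2.4444

Answer: V^x = 1.0000, V^y = -2.4444


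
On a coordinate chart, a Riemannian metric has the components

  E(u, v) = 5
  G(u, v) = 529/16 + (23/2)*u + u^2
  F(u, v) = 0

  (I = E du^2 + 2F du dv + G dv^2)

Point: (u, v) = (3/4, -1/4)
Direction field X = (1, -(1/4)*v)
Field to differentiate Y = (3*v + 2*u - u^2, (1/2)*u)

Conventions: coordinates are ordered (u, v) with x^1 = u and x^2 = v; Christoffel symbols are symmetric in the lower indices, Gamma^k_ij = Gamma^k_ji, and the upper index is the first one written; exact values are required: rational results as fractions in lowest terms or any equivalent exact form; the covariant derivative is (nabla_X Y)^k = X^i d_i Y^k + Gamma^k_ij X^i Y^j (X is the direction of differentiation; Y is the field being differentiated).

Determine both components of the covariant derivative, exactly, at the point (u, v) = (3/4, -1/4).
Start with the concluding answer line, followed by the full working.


Answer: (nabla_X Y)^u = 841/1280, (nabla_X Y)^v = 931/1664

E = 5, F = 0, G = 169/4 at the point
E_u = 0, E_v = 0, F_u = 0, F_v = 0, G_u = 13, G_v = 0
EG - F^2 = 845/4;  g^inv = (4/845) * [[169/4, 0], [0, 5]]
first-kind symbols [ij,l] = (1/2)(d_i g_jl + d_j g_il - d_l g_ij): [uu,u] = E_u/2 = 0, [uu,v] = F_u - E_v/2 = 0, [uv,u] = E_v/2 = 0, [uv,v] = G_u/2 = 13/2, [vv,u] = F_v - G_u/2 = -13/2, [vv,v] = G_v/2 = 0
Gamma^u_ij = (G*[ij,u] - F*[ij,v])/(EG - F^2), Gamma^v_ij = (E*[ij,v] - F*[ij,u])/(EG - F^2)
Gamma_uuu = 0, Gamma_uuv = 0, Gamma_uvv = -13/10, Gamma_vuu = 0, Gamma_vuv = 2/13, Gamma_vvv = 0
X = (1, 1/16), Y = (3/16, 3/8) at the point


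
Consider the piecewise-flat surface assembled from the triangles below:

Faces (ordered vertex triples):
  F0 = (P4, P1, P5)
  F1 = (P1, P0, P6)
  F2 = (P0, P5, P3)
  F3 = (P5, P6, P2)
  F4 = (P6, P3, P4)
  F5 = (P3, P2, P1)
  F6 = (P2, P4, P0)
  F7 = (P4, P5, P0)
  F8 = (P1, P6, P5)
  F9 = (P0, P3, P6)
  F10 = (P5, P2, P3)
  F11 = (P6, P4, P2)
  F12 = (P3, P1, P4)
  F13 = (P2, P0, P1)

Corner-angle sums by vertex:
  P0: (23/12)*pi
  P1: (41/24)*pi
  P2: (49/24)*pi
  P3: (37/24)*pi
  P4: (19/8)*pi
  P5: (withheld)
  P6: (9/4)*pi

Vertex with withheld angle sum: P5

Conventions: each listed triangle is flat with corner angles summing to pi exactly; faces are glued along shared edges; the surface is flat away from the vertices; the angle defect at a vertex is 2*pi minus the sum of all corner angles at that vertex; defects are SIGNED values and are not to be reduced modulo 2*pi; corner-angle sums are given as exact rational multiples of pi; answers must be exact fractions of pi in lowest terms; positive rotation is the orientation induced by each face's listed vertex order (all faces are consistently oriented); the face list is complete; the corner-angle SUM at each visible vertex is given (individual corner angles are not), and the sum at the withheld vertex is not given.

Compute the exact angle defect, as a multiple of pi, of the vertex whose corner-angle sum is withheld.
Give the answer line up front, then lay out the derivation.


Answer: defect(P5) = -pi/6

V = 7, E = 21, F = 14; chi = V - E + F = 0
Gauss-Bonnet: total defect = 2*pi*chi = 0; visible defects sum to pi/6


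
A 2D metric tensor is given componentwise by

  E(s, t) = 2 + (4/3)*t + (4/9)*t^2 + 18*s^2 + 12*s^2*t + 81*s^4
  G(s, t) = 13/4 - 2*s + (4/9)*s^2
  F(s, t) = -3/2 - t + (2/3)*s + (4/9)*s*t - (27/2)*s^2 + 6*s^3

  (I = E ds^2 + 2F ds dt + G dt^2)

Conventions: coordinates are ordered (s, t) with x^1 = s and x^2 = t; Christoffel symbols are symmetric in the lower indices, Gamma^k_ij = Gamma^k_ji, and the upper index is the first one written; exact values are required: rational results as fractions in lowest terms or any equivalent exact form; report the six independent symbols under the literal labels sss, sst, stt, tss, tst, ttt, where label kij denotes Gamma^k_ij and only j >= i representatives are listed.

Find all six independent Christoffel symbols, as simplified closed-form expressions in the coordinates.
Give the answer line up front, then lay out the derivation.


Answer: Gamma_sss = (5832*s^3 + 432*s*t + 648*s)/(2916*s^4 + 432*s^2*t + 664*s^2 - 72*s + 16*t^2 + 48*t + 153), Gamma_sst = (216*s^2 + 16*t + 24)/(2916*s^4 + 432*s^2*t + 664*s^2 - 72*s + 16*t^2 + 48*t + 153), Gamma_stt = 0, Gamma_tss = (432*s^2 - 972*s)/(2916*s^4 + 432*s^2*t + 664*s^2 - 72*s + 16*t^2 + 48*t + 153), Gamma_tst = (16*s - 36)/(2916*s^4 + 432*s^2*t + 664*s^2 - 72*s + 16*t^2 + 48*t + 153), Gamma_ttt = 0

E = 2 + (4/3)*t + (4/9)*t^2 + 18*s^2 + 12*s^2*t + 81*s^4; F = -3/2 - t + (2/3)*s + (4/9)*s*t - (27/2)*s^2 + 6*s^3; G = 13/4 - 2*s + (4/9)*s^2
Gamma^k_ij = (1/2) g^{kl} (d_i g_jl + d_j g_il - d_l g_ij), with g^inv = (1/(EG-F^2)) [[G, -F], [-F, E]]
first partials: E_s = 36*s + 24*s*t + 324*s^3, E_t = 4/3 + (8/9)*t + 12*s^2, F_s = 2/3 + (4/9)*t - 27*s + 18*s^2, F_t = -1 + (4/9)*s, G_s = -2 + (8/9)*s, G_t = 0
D = EG - F^2 = 17/4 + (4/3)*t - 2*s + (4/9)*t^2 + (166/9)*s^2 + 12*s^2*t + 81*s^4
expanded: Gamma^s_ss = (G E_s - 2F F_s + F E_t)/(2D), Gamma^s_st = (G E_t - F G_s)/(2D), Gamma^s_tt = (2G F_t - G G_s - F G_t)/(2D), Gamma^t_ss = (2E F_s - E E_t - F E_s)/(2D), Gamma^t_st = (E G_s - F E_t)/(2D), Gamma^t_tt = (E G_t - 2F F_t + F G_s)/(2D); substitute and cancel common factors


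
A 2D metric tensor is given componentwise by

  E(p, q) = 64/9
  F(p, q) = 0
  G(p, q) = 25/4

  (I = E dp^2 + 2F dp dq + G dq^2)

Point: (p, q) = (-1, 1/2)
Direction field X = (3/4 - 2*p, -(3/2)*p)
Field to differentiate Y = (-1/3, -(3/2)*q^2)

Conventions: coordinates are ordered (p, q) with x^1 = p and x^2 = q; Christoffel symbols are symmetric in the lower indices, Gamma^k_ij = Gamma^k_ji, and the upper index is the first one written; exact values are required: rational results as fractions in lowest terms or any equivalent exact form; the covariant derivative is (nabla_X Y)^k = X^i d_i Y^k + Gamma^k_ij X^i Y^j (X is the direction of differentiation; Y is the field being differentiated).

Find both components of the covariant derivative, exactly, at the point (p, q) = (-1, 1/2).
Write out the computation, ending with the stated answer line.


E = 64/9, F = 0, G = 25/4 at the point
E_p = 0, E_q = 0, F_p = 0, F_q = 0, G_p = 0, G_q = 0
EG - F^2 = 400/9;  g^inv = (9/400) * [[25/4, 0], [0, 64/9]]
first-kind symbols [ij,l] = (1/2)(d_i g_jl + d_j g_il - d_l g_ij): [pp,p] = E_p/2 = 0, [pp,q] = F_p - E_q/2 = 0, [pq,p] = E_q/2 = 0, [pq,q] = G_p/2 = 0, [qq,p] = F_q - G_p/2 = 0, [qq,q] = G_q/2 = 0
Gamma^p_ij = (G*[ij,p] - F*[ij,q])/(EG - F^2), Gamma^q_ij = (E*[ij,q] - F*[ij,p])/(EG - F^2)
Gamma_ppp = 0, Gamma_ppq = 0, Gamma_pqq = 0, Gamma_qpp = 0, Gamma_qpq = 0, Gamma_qqq = 0
X = (11/4, 3/2), Y = (-1/3, -3/8) at the point

Answer: (nabla_X Y)^p = 0, (nabla_X Y)^q = -9/4


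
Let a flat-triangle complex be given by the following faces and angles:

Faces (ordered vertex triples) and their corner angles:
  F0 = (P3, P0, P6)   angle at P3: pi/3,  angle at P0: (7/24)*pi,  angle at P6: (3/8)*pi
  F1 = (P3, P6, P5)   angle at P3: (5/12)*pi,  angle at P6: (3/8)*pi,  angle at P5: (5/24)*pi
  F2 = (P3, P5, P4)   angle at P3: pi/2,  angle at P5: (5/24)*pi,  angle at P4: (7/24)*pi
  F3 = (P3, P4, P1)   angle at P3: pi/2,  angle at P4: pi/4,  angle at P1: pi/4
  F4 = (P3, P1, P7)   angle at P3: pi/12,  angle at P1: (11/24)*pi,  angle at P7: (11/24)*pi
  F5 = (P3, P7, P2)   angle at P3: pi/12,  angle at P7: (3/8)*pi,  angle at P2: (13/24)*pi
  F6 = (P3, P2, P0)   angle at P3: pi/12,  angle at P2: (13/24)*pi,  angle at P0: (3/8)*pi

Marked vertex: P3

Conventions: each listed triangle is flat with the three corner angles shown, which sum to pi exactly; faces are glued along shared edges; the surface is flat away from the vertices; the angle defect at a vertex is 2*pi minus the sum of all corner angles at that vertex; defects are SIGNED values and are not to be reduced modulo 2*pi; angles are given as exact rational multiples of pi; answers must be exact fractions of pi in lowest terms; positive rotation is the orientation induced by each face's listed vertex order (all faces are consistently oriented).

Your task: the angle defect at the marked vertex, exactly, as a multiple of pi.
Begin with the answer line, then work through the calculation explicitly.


Answer: defect(P3) = 0

Sum of corner angles at P3: 2*pi
defect = 2*pi - 2*pi


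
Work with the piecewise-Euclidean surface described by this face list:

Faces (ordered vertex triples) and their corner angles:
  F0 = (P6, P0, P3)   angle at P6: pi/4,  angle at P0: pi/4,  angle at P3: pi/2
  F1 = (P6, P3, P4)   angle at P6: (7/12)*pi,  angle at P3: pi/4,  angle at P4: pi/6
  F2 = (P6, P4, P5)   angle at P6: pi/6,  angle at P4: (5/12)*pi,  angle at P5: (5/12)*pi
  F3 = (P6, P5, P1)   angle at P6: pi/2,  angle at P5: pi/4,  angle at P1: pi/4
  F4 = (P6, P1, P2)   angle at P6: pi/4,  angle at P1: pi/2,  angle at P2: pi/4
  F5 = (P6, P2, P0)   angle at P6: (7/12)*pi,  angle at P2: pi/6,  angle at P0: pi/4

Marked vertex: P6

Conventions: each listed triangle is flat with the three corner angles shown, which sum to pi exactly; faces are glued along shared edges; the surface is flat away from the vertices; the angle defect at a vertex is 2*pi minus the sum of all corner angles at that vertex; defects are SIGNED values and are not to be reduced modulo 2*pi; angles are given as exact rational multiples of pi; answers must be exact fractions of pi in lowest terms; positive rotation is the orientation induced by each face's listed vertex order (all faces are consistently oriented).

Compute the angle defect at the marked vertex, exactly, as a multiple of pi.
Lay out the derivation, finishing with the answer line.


Sum of corner angles at P6: (7/3)*pi
defect = 2*pi - (7/3)*pi

Answer: defect(P6) = -pi/3


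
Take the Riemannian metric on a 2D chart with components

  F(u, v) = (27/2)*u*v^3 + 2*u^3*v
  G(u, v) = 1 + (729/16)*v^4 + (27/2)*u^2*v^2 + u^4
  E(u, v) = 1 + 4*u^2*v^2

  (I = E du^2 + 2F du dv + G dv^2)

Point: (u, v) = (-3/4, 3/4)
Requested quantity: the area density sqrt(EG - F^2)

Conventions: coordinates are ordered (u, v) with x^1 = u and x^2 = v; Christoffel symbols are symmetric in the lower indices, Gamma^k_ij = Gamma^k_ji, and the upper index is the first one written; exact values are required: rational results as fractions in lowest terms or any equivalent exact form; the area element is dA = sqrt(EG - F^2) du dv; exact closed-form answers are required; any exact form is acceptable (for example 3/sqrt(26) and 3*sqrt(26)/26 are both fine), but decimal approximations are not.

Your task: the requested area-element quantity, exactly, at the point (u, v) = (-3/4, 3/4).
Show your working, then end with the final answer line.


E = 145/64, F = -2511/512, G = 81937/4096; EG - F^2 = 87121/4096

Answer: sqrt(EG - F^2) = sqrt(87121)/64


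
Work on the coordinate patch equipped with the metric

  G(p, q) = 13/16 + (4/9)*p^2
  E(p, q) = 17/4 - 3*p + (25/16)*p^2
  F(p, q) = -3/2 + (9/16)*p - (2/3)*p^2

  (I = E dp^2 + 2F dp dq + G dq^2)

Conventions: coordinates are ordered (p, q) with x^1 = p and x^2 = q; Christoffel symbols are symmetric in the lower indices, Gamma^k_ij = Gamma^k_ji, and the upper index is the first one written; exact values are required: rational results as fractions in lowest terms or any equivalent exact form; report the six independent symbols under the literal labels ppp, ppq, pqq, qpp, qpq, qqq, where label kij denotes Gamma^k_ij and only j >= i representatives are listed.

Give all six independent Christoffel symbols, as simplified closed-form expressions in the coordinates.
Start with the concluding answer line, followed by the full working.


Answer: Gamma_ppp = (-112*p^3 + 264*p^2 - 603*p - 216)/(144*p^4 - 336*p^3 + 485*p^2 - 432*p + 693), Gamma_ppq = (512*p^3 - 432*p^2 + 1152*p)/(432*p^4 - 1008*p^3 + 1455*p^2 - 1296*p + 2079), Gamma_pqq = (-1024*p^3 - 1872*p)/(1296*p^4 - 3024*p^3 + 4365*p^2 - 3888*p + 6237), Gamma_qpp = (-600*p^3 + 1728*p^2 - 2400*p + 81)/(144*p^4 - 336*p^3 + 485*p^2 - 432*p + 693), Gamma_qpq = (400*p^3 - 768*p^2 + 1088*p)/(144*p^4 - 336*p^3 + 485*p^2 - 432*p + 693), Gamma_qqq = (-512*p^3 + 432*p^2 - 1152*p)/(432*p^4 - 1008*p^3 + 1455*p^2 - 1296*p + 2079)

E = 17/4 - 3*p + (25/16)*p^2; F = -3/2 + (9/16)*p - (2/3)*p^2; G = 13/16 + (4/9)*p^2
Gamma^k_ij = (1/2) g^{kl} (d_i g_jl + d_j g_il - d_l g_ij), with g^inv = (1/(EG-F^2)) [[G, -F], [-F, E]]
first partials: E_p = -3 + (25/8)*p, E_q = 0, F_p = 9/16 - (4/3)*p, F_q = 0, G_p = (8/9)*p, G_q = 0
D = EG - F^2 = 77/64 - (3/4)*p + (485/576)*p^2 - (7/12)*p^3 + (1/4)*p^4
expanded: Gamma^p_pp = (G E_p - 2F F_p + F E_q)/(2D), Gamma^p_pq = (G E_q - F G_p)/(2D), Gamma^p_qq = (2G F_q - G G_p - F G_q)/(2D), Gamma^q_pp = (2E F_p - E E_q - F E_p)/(2D), Gamma^q_pq = (E G_p - F E_q)/(2D), Gamma^q_qq = (E G_q - 2F F_q + F G_p)/(2D); substitute and cancel common factors


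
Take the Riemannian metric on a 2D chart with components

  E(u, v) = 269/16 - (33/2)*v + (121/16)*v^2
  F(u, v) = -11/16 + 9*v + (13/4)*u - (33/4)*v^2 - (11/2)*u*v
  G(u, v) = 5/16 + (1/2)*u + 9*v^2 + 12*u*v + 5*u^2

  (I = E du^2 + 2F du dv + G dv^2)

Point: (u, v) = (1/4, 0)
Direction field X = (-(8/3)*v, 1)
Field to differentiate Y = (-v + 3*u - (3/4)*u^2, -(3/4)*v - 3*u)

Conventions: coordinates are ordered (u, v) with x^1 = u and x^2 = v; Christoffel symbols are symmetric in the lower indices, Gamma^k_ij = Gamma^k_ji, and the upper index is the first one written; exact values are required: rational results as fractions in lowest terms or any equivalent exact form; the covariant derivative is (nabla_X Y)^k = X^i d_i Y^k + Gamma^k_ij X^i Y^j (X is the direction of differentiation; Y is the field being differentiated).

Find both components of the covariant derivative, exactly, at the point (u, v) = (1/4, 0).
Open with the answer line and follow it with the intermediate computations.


Answer: (nabla_X Y)^u = -10435/6448, (nabla_X Y)^v = -597/806

E = 269/16, F = 1/8, G = 3/4 at the point
E_u = 0, E_v = -33/2, F_u = 13/4, F_v = 61/8, G_u = 3, G_v = 3
EG - F^2 = 403/32;  g^inv = (32/403) * [[3/4, -1/8], [-1/8, 269/16]]
first-kind symbols [ij,l] = (1/2)(d_i g_jl + d_j g_il - d_l g_ij): [uu,u] = E_u/2 = 0, [uu,v] = F_u - E_v/2 = 23/2, [uv,u] = E_v/2 = -33/4, [uv,v] = G_u/2 = 3/2, [vv,u] = F_v - G_u/2 = 49/8, [vv,v] = G_v/2 = 3/2
Gamma^u_ij = (G*[ij,u] - F*[ij,v])/(EG - F^2), Gamma^v_ij = (E*[ij,v] - F*[ij,u])/(EG - F^2)
Gamma_uuu = -46/403, Gamma_uuv = -204/403, Gamma_uvv = 141/403, Gamma_vuu = 6187/403, Gamma_vuv = 840/403, Gamma_vvv = 1565/806
X = (0, 1), Y = (45/64, -3/4) at the point


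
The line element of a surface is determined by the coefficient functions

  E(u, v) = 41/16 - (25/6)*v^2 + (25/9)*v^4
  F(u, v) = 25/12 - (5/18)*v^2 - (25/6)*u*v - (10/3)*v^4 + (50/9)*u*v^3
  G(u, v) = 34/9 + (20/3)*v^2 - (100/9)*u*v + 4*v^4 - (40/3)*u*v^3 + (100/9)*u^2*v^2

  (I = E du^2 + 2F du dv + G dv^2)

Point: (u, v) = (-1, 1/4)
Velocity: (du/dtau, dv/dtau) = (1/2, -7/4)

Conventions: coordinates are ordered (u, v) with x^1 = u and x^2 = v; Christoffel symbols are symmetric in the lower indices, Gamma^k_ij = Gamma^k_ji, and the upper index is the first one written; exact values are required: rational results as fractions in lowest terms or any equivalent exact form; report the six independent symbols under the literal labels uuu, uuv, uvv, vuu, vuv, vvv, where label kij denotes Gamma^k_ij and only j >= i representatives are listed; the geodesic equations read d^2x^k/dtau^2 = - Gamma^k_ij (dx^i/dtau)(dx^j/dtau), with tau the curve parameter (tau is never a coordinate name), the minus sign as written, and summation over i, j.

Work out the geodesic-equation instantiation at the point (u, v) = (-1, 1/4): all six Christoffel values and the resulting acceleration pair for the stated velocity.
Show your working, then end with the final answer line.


E = 5329/2304, F = 385/128, G = 505/64 at the point
E_u = 0, E_v = -275/144, F_u = -275/288, F_v = 25/9, G_u = -35/8, G_v = 91/4
EG - F^2 = 21205/2304;  g^inv = (2304/21205) * [[505/64, -385/128], [-385/128, 5329/2304]]
first-kind symbols [ij,l] = (1/2)(d_i g_jl + d_j g_il - d_l g_ij): [uu,u] = E_u/2 = 0, [uu,v] = F_u - E_v/2 = 0, [uv,u] = E_v/2 = -275/288, [uv,v] = G_u/2 = -35/16, [vv,u] = F_v - G_u/2 = 715/144, [vv,v] = G_v/2 = 91/8
Gamma^u_ij = (G*[ij,u] - F*[ij,v])/(EG - F^2), Gamma^v_ij = (E*[ij,v] - F*[ij,u])/(EG - F^2)
Gamma_uuu = 0, Gamma_uuv = -440/4241, Gamma_uvv = 2288/4241, Gamma_vuu = 0, Gamma_vuv = -1008/4241, Gamma_vvv = 26208/21205
d^2u/dtau^2 = -(Gamma_uuu*(1/2)^2 + 2*Gamma_uuv*(1/2)*(-7/4) + Gamma_uvv*(-7/4)^2) = -7777/4241
d^2v/dtau^2 = -(Gamma_vuu*(1/2)^2 + 2*Gamma_vuv*(1/2)*(-7/4) + Gamma_vvv*(-7/4)^2) = -89082/21205

Answer: Gamma_uuu = 0, Gamma_uuv = -440/4241, Gamma_uvv = 2288/4241, Gamma_vuu = 0, Gamma_vuv = -1008/4241, Gamma_vvv = 26208/21205; accelerations (d^2u/dtau^2, d^2v/dtau^2) = (-7777/4241, -89082/21205)


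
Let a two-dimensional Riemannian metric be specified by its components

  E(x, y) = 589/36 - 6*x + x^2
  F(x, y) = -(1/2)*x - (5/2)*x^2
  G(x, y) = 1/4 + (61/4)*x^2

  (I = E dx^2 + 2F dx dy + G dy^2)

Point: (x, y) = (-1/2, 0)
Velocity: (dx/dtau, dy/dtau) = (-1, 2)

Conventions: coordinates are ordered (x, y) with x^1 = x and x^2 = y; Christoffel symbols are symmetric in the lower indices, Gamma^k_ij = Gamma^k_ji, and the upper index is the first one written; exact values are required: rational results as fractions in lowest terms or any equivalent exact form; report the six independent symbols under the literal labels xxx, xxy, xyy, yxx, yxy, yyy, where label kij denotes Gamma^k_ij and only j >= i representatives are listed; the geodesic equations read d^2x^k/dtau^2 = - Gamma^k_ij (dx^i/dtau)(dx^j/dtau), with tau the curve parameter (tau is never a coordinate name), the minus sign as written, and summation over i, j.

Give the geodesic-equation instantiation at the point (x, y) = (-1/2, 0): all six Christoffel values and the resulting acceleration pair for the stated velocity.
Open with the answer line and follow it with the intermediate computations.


Answer: Gamma_xxx = -7758/45809, Gamma_xxy = -1647/45809, Gamma_xyy = 35685/91618, Gamma_yxx = 21836/45809, Gamma_yxy = -86132/45809, Gamma_yyy = 1647/45809; accelerations (d^2x/dtau^2, d^2y/dtau^2) = (-70200/45809, -372952/45809)

E = 353/18, F = -3/8, G = 65/16 at the point
E_x = -7, E_y = 0, F_x = 2, F_y = 0, G_x = -61/4, G_y = 0
EG - F^2 = 45809/576;  g^inv = (576/45809) * [[65/16, 3/8], [3/8, 353/18]]
first-kind symbols [ij,l] = (1/2)(d_i g_jl + d_j g_il - d_l g_ij): [xx,x] = E_x/2 = -7/2, [xx,y] = F_x - E_y/2 = 2, [xy,x] = E_y/2 = 0, [xy,y] = G_x/2 = -61/8, [yy,x] = F_y - G_x/2 = 61/8, [yy,y] = G_y/2 = 0
Gamma^x_ij = (G*[ij,x] - F*[ij,y])/(EG - F^2), Gamma^y_ij = (E*[ij,y] - F*[ij,x])/(EG - F^2)
Gamma_xxx = -7758/45809, Gamma_xxy = -1647/45809, Gamma_xyy = 35685/91618, Gamma_yxx = 21836/45809, Gamma_yxy = -86132/45809, Gamma_yyy = 1647/45809
d^2x/dtau^2 = -(Gamma_xxx*(-1)^2 + 2*Gamma_xxy*(-1)*(2) + Gamma_xyy*(2)^2) = -70200/45809
d^2y/dtau^2 = -(Gamma_yxx*(-1)^2 + 2*Gamma_yxy*(-1)*(2) + Gamma_yyy*(2)^2) = -372952/45809


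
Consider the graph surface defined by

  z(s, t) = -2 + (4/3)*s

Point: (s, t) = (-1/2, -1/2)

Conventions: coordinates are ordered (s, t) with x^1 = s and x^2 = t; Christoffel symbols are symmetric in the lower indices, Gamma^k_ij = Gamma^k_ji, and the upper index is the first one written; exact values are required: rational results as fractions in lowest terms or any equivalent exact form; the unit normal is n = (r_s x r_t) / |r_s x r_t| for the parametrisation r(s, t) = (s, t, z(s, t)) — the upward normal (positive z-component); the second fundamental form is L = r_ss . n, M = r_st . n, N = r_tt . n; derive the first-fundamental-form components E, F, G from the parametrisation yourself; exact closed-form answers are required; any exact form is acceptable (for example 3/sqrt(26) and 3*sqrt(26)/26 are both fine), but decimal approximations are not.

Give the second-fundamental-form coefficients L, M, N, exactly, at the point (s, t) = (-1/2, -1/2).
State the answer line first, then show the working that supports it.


Answer: L = 0, M = 0, N = 0

z_s = 4/3, z_t = 0, z_ss = 0, z_st = 0, z_tt = 0
E = 25/9, F = 0, G = 1; answer radicand W^2 = 25/9
unnormalised second-form numerators: l = 0, m = 0, n = 0; L = l/sqrt(25/9), and similarly M = m/sqrt(W^2), N = n/sqrt(W^2)


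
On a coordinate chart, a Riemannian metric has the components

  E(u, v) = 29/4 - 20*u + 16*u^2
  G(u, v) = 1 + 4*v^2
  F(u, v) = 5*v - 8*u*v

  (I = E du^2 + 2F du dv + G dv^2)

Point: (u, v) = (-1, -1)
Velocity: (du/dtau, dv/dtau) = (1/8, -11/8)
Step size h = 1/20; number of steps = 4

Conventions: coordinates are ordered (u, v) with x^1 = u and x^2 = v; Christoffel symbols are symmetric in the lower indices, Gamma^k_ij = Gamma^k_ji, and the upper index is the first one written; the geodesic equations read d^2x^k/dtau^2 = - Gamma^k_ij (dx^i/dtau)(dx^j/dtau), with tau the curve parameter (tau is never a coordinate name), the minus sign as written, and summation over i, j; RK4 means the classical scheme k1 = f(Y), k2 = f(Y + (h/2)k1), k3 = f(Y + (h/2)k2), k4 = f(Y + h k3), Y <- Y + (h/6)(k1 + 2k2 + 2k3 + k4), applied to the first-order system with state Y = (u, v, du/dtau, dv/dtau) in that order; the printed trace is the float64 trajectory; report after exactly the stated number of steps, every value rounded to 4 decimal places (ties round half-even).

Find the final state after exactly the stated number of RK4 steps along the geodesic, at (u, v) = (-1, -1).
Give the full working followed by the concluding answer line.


f(Y) = (du/dtau, dv/dtau, -Gamma^u_ij Y'^i Y'^j, -Gamma^v_ij Y'^i Y'^j) with the Gammas evaluated at the stage position; h = 0.050000; intermediate values shown to 6 dp
step 0: u = -1.0000, v = -1.0000, du/dtau = 0.1250, dv/dtau = -1.3750
step 1:
  k1: at (u, v) = (-1.000000, -1.000000), (du/dtau, dv/dtau) = (0.125000, -1.375000); Gamma_uuu = -0.550265, Gamma_uuv = 0.000000, Gamma_uvv = 0.275132, Gamma_vuu = 0.169312, Gamma_vuv = 0.000000, Gamma_vvv = -0.084656; k1 = (0.125000, -1.375000, -0.511574, 0.157407)
  k2: at (u, v) = (-0.996875, -1.034375), (du/dtau, dv/dtau) = (0.112211, -1.371065); Gamma_uuu = -0.547845, Gamma_uuv = 0.000000, Gamma_uvv = 0.273923, Gamma_vuu = 0.174698, Gamma_vuv = 0.000000, Gamma_vvv = -0.087349; k2 = (0.112211, -1.371065, -0.508027, 0.162001)
  k3: at (u, v) = (-0.997195, -1.034277), (du/dtau, dv/dtau) = (0.112299, -1.370950); Gamma_uuu = -0.547771, Gamma_uuv = 0.000000, Gamma_uvv = 0.273885, Gamma_vuu = 0.174623, Gamma_vuv = 0.000000, Gamma_vvv = -0.087312; k3 = (0.112299, -1.370950, -0.507861, 0.161901)
  k4: at (u, v) = (-0.994385, -1.068547), (du/dtau, dv/dtau) = (0.099607, -1.366905); Gamma_uuu = -0.545182, Gamma_uuv = 0.000000, Gamma_uvv = 0.272591, Gamma_vuu = 0.179869, Gamma_vuv = 0.000000, Gamma_vvv = -0.089934; k4 = (0.099607, -1.366905, -0.503908, 0.166251)
  Y <- Y + (h/6)(k1 + 2k2 + 2k3 + k4): u = -0.9944, v = -1.0685, du/dtau = 0.0996, dv/dtau = -1.3669
step 2:
  k1: at (u, v) = (-0.994386, -1.068549), (du/dtau, dv/dtau) = (0.099606, -1.366904); Gamma_uuu = -0.545182, Gamma_uuv = 0.000000, Gamma_uvv = 0.272591, Gamma_vuu = 0.179869, Gamma_vuv = 0.000000, Gamma_vvv = -0.089934; k1 = (0.099606, -1.366904, -0.503907, 0.166251)
  k2: at (u, v) = (-0.991896, -1.102722), (du/dtau, dv/dtau) = (0.087009, -1.362748); Gamma_uuu = -0.542427, Gamma_uuv = 0.000000, Gamma_uvv = 0.271214, Gamma_vuu = 0.184968, Gamma_vuv = 0.000000, Gamma_vvv = -0.092484; k2 = (0.087009, -1.362748, -0.499560, 0.170350)
  k3: at (u, v) = (-0.992211, -1.102618), (du/dtau, dv/dtau) = (0.087117, -1.362646); Gamma_uuu = -0.542358, Gamma_uuv = 0.000000, Gamma_uvv = 0.271179, Gamma_vuu = 0.184891, Gamma_vuv = 0.000000, Gamma_vvv = -0.092445; k3 = (0.087117, -1.362646, -0.499410, 0.170249)
  k4: at (u, v) = (-0.990031, -1.136682), (du/dtau, dv/dtau) = (0.074636, -1.358392); Gamma_uuu = -0.539452, Gamma_uuv = 0.000000, Gamma_uvv = 0.269726, Gamma_vuu = 0.189837, Gamma_vuv = 0.000000, Gamma_vvv = -0.094919; k4 = (0.074636, -1.358392, -0.494701, 0.174089)
  Y <- Y + (h/6)(k1 + 2k2 + 2k3 + k4): u = -0.9900, v = -1.1367, du/dtau = 0.0746, dv/dtau = -1.3584
step 3:
  k1: at (u, v) = (-0.990032, -1.136683), (du/dtau, dv/dtau) = (0.074635, -1.358392); Gamma_uuu = -0.539451, Gamma_uuv = 0.000000, Gamma_uvv = 0.269726, Gamma_vuu = 0.189837, Gamma_vuv = 0.000000, Gamma_vvv = -0.094918; k1 = (0.074635, -1.358392, -0.494701, 0.174089)
  k2: at (u, v) = (-0.988166, -1.170643), (du/dtau, dv/dtau) = (0.062267, -1.354039); Gamma_uuu = -0.536398, Gamma_uuv = 0.000000, Gamma_uvv = 0.268199, Gamma_vuu = 0.194627, Gamma_vuv = 0.000000, Gamma_vvv = -0.097313; k2 = (0.062267, -1.354039, -0.489642, 0.177662)
  k3: at (u, v) = (-0.988476, -1.170534), (du/dtau, dv/dtau) = (0.062394, -1.353950); Gamma_uuu = -0.536334, Gamma_uuv = 0.000000, Gamma_uvv = 0.268167, Gamma_vuu = 0.194548, Gamma_vuv = 0.000000, Gamma_vvv = -0.097274; k3 = (0.062394, -1.353950, -0.489511, 0.177564)
  k4: at (u, v) = (-0.986913, -1.204381), (du/dtau, dv/dtau) = (0.050159, -1.349513); Gamma_uuu = -0.533146, Gamma_uuv = 0.000000, Gamma_uvv = 0.266573, Gamma_vuu = 0.199177, Gamma_vuv = 0.000000, Gamma_vvv = -0.099588; k4 = (0.050159, -1.349513, -0.484138, 0.180868)
  Y <- Y + (h/6)(k1 + 2k2 + 2k3 + k4): u = -0.9869, v = -1.2044, du/dtau = 0.0502, dv/dtau = -1.3495
step 4:
  k1: at (u, v) = (-0.986915, -1.204383), (du/dtau, dv/dtau) = (0.050159, -1.349513); Gamma_uuu = -0.533146, Gamma_uuv = 0.000000, Gamma_uvv = 0.266573, Gamma_vuu = 0.199177, Gamma_vuv = 0.000000, Gamma_vvv = -0.099588; k1 = (0.050159, -1.349513, -0.484137, 0.180868)
  k2: at (u, v) = (-0.985661, -1.238120), (du/dtau, dv/dtau) = (0.038055, -1.344992); Gamma_uuu = -0.529829, Gamma_uuv = 0.000000, Gamma_uvv = 0.264914, Gamma_vuu = 0.203641, Gamma_vuv = 0.000000, Gamma_vvv = -0.101820; k2 = (0.038055, -1.344992, -0.478464, 0.183898)
  k3: at (u, v) = (-0.985963, -1.238007), (du/dtau, dv/dtau) = (0.038197, -1.344916); Gamma_uuu = -0.529771, Gamma_uuv = 0.000000, Gamma_uvv = 0.264885, Gamma_vuu = 0.203561, Gamma_vuv = 0.000000, Gamma_vvv = -0.101781; k3 = (0.038197, -1.344916, -0.478351, 0.183804)
  k4: at (u, v) = (-0.985005, -1.271628), (du/dtau, dv/dtau) = (0.026241, -1.340323); Gamma_uuu = -0.526339, Gamma_uuv = 0.000000, Gamma_uvv = 0.263169, Gamma_vuu = 0.207859, Gamma_vuv = 0.000000, Gamma_vvv = -0.103929; k4 = (0.026241, -1.340323, -0.472412, 0.186563)
  Y <- Y + (h/6)(k1 + 2k2 + 2k3 + k4): u = -0.9850, v = -1.2716, du/dtau = 0.0262, dv/dtau = -1.3403

Answer: u = -0.9850, v = -1.2716, du/dtau = 0.0262, dv/dtau = -1.3403


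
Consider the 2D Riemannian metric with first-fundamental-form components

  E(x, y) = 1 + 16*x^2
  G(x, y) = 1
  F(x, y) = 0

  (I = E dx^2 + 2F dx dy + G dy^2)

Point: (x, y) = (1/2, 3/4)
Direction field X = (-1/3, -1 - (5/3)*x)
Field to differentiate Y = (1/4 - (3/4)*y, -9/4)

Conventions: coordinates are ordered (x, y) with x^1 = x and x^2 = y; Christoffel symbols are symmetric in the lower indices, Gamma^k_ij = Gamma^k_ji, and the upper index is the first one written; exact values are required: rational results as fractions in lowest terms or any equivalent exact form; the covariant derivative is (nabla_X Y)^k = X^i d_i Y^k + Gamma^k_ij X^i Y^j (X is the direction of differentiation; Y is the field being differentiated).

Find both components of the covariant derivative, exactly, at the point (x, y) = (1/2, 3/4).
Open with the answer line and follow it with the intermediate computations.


Answer: (nabla_X Y)^x = 37/24, (nabla_X Y)^y = 0

E = 5, F = 0, G = 1 at the point
E_x = 16, E_y = 0, F_x = 0, F_y = 0, G_x = 0, G_y = 0
EG - F^2 = 5;  g^inv = (1/5) * [[1, 0], [0, 5]]
first-kind symbols [ij,l] = (1/2)(d_i g_jl + d_j g_il - d_l g_ij): [xx,x] = E_x/2 = 8, [xx,y] = F_x - E_y/2 = 0, [xy,x] = E_y/2 = 0, [xy,y] = G_x/2 = 0, [yy,x] = F_y - G_x/2 = 0, [yy,y] = G_y/2 = 0
Gamma^x_ij = (G*[ij,x] - F*[ij,y])/(EG - F^2), Gamma^y_ij = (E*[ij,y] - F*[ij,x])/(EG - F^2)
Gamma_xxx = 8/5, Gamma_xxy = 0, Gamma_xyy = 0, Gamma_yxx = 0, Gamma_yxy = 0, Gamma_yyy = 0
X = (-1/3, -11/6), Y = (-5/16, -9/4) at the point
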